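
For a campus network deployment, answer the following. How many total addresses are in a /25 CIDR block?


Given: CIDR prefix /25
Host bits = 32 - 25 = 7
Total addresses = 2^7 = 128

128


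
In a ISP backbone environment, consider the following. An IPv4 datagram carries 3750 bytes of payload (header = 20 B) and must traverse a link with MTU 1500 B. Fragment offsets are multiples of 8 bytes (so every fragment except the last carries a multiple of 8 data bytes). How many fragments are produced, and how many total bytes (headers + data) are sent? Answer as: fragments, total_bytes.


Max data per non-final fragment = floor((MTU - header)/8)*8 = floor((1500 - 20)/8)*8 = floor(1480/8)*8 = 1480 B
Final fragment needs no 8-byte alignment: it can carry up to MTU - header = 1480 B
Non-final fragments needed = ceil((payload - 1480) / 1480) = ceil(2270/1480) = ceil(1.5338) = 2
Number of fragments = 2 + 1 = 3
Fragment sizes (data): 2 * 1480 B + 790 B (last, 790 <= 1480 OK)
Total bytes sent = payload + n_frags * header = 3750 + 3*20 = 3750 + 60 = 3810 B

3, 3810


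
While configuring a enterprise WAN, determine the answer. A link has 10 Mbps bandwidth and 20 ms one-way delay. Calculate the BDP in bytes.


Given: bandwidth = 10 Mbps, delay = 20 ms
BDP in bits = 10 * 10^6 * 20 / 1000
BDP in bits = 200000
BDP in bytes = 200000 / 8 = 25000

25000


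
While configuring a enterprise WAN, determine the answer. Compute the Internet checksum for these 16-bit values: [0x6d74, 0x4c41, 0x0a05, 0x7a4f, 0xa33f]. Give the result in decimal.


Given words: [0x6d74, 0x4c41, 0x0a05, 0x7a4f, 0xa33f]
Step 1: Sum all words
Raw sum = 28020 + 19521 + 2565 + 31311 + 41791 = 123208
Step 2: Fold carry: (57672 + 1) = 57673
One's complement = ~57673 & 0xFFFF = 7862

7862


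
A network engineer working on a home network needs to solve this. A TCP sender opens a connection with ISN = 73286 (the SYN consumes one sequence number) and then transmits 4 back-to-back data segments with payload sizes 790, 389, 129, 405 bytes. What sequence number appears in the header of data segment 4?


The SYN occupies sequence number ISN = 73286, so the first data byte is ISN + 1 = 73287.
SEQ of data segment i = (ISN + 1) + sum of payload sizes of segments 1..i-1.
Segment 1: SEQ = 73287, payload = 790 bytes
Segment 2: SEQ = 74077, payload = 389 bytes
Segment 3: SEQ = 74466, payload = 129 bytes
Segment 4: SEQ = 74595, payload = 405 bytes
SEQ of segment 4 = 73287 + 790 + 389 + 129 = 74595

74595


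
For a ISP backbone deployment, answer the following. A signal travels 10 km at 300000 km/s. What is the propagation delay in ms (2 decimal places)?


Given: distance = 10 km, speed = 300000 km/s
Delay = distance / speed = 10 / 300000 seconds
Delay in ms = 10 * 1000 / 300000
Delay = 0.0333 ms
Rounded to 2 dp = 0.03 ms

0.03


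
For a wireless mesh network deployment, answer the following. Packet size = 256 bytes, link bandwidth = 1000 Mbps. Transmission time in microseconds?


Given: packet = 256 bytes, bandwidth = 1000 Mbps
Packet in bits = 256 * 8 = 2048 bits
Bandwidth = 1000 * 10^6 = 1000000000 bps
Time = 2048 / 1000000000 seconds
Time in us = 2048 * 10^6 / 1000000000 = 2.048

2.048


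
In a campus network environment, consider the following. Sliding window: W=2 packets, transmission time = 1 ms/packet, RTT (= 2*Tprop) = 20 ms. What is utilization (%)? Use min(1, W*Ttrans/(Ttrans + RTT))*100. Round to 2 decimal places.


Given: W = 2, Ttrans = 1 ms, RTT = 20 ms (= 2 * Tprop, Tprop = 10 ms)
Cycle time = Ttrans + RTT = 1 + 20 = 21 ms (first packet sent until its ACK returns)
W * Ttrans = 2 * 1 = 2 ms of sending per cycle
W * Ttrans / (Ttrans + RTT) = 2 / 21 = 0.095238
U = min(1, 0.095238) = 0.095238
U% = 9.52%

9.52


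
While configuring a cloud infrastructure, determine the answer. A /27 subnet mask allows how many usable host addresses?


Given: subnet mask /27
Host bits = 32 - 27 = 5
Total addresses = 2^5 = 32
Usable hosts = 32 - 2 (network + broadcast) = 30

30


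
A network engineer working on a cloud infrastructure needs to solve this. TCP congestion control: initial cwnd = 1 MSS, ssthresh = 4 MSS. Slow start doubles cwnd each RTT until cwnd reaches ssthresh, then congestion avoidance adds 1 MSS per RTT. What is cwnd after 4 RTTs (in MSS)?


RTT 0: cwnd = 1 MSS (initial)
RTT 1: cwnd = 2 MSS (slow start, doubled)
RTT 2: cwnd = 4 MSS (slow start, doubled)
RTT 3: cwnd = 5 MSS (congestion avoidance, +1)
RTT 4: cwnd = 6 MSS (congestion avoidance, +1)

6


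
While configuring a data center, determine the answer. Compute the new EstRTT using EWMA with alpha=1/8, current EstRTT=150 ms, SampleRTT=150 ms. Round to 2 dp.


Given: EstRTT = 150 ms, SampleRTT = 150 ms, alpha = 1/8
New EstRTT = (1 - alpha) * EstRTT + alpha * SampleRTT
(7/8) * 150 = 131.25
(1/8) * 150 = 18.75
New EstRTT = 131.25 + 18.75 = 150 ms -> 150.00 ms (2 dp)

150.00


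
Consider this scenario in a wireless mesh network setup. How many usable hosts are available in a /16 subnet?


Given: subnet mask /16
Host bits = 32 - 16 = 16
Total addresses = 2^16 = 65536
Usable hosts = 65536 - 2 (network + broadcast) = 65534

65534


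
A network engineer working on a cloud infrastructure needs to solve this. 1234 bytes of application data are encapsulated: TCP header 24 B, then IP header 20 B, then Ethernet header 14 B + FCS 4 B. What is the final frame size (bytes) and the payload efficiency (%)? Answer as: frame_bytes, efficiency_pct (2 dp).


TCP segment = 1234 + 24 = 1258 B
IP packet = 1258 + 20 = 1278 B
Ethernet frame = 1278 + 14 + 4 = 1296 B
Efficiency = app / frame = 1234 / 1296 = 0.952160 = 95.2160% -> 95.22% (2 dp)

1296, 95.22


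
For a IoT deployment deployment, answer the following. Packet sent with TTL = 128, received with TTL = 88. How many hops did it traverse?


Given: initial TTL = 128, received TTL = 88
Hops = initial TTL - received TTL
Hops = 128 - 88 = 40

40


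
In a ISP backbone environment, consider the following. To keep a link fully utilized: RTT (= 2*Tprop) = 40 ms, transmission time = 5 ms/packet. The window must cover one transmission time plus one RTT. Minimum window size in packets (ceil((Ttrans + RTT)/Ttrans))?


Given: Ttrans = 5 ms, RTT = 40 ms (= 2 * Tprop, Tprop = 20 ms)
Time until first ACK returns = Ttrans + RTT = 5 + 40 = 45 ms
Need W * Ttrans >= Ttrans + RTT  ->  W >= (Ttrans + RTT) / Ttrans
(Ttrans + RTT) / Ttrans = 45 / 5 = 9
W_min = ceil(9) = 9

9


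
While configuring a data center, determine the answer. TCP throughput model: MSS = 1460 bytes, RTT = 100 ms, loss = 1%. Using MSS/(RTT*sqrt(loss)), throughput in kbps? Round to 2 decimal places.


Given: MSS = 1460 bytes, RTT = 100 ms, loss = 1%
RTT in seconds = 100 / 1000 = 0.1
Loss rate = 1% = 0.01
sqrt(loss) = sqrt(0.01) = 0.1
Throughput (bytes/s) = 1460 / (0.1 * 0.1) = 146000.0000
Throughput (kbps) = 146000.0000 * 8 / 1000 = 1168.000000 -> 1168.00 kbps (2 dp)

1168.00


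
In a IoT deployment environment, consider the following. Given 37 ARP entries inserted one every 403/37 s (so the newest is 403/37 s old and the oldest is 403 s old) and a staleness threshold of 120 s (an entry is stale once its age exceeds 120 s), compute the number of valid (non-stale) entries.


Ages are k * 403/37 s for k = 1..37 (spacing = 10.8919 s).
Entry k is valid iff k * 403/37 <= 120 iff k <= 37 * 120 / 403 = 11.0174
n_valid = floor(11.0174) = 11
(n_stale = 37 - 11 = 26)

11


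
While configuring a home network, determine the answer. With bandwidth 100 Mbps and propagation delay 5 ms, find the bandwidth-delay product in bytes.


Given: bandwidth = 100 Mbps, delay = 5 ms
BDP in bits = 100 * 10^6 * 5 / 1000
BDP in bits = 500000
BDP in bytes = 500000 / 8 = 62500

62500


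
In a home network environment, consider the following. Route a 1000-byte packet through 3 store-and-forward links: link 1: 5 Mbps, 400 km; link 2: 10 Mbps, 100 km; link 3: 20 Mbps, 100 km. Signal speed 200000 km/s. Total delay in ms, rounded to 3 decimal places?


Packet = 1000 bytes = 8000 bits. Store-and-forward: sum (t_trans + t_prop) per link.
Link 1: t_trans = 8000/(5*10^6) s = 1.6000 ms; t_prop = 400/200000 s = 2.0000 ms; subtotal = 3.6000 ms
Link 2: t_trans = 8000/(10*10^6) s = 0.8000 ms; t_prop = 100/200000 s = 0.5000 ms; subtotal = 1.3000 ms
Link 3: t_trans = 8000/(20*10^6) s = 0.4000 ms; t_prop = 100/200000 s = 0.5000 ms; subtotal = 0.9000 ms
End-to-end = 3.6000 + 1.3000 + 0.9000 = 5.8000 ms -> 5.800 ms (3 dp)

5.800


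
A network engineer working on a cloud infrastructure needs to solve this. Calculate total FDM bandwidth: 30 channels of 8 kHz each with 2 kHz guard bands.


Given: 30 channels, 8 kHz each, guard = 2 kHz
Channel bandwidth = 30 * 8 = 240 kHz
Guard bands = 29 gaps * 2 kHz = 58 kHz
Total = 240 + 58 = 298 kHz

298


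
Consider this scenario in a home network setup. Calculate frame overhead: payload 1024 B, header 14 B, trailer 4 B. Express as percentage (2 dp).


Given: payload = 1024 B, header = 14 B, trailer = 4 B
Overhead bytes = header + trailer = 14 + 4 = 18
Total frame = payload + overhead = 1024 + 18 = 1042
Overhead % = 18 / 1042 * 100 = 1.7274% -> 1.73% (2 dp)

1.73


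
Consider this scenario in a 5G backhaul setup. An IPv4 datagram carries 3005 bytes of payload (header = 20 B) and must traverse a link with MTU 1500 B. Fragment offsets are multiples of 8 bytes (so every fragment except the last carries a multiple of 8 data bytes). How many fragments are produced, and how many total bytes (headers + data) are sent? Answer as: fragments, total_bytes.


Max data per non-final fragment = floor((MTU - header)/8)*8 = floor((1500 - 20)/8)*8 = floor(1480/8)*8 = 1480 B
Final fragment needs no 8-byte alignment: it can carry up to MTU - header = 1480 B
Non-final fragments needed = ceil((payload - 1480) / 1480) = ceil(1525/1480) = ceil(1.0304) = 2
Number of fragments = 2 + 1 = 3
Fragment sizes (data): 2 * 1480 B + 45 B (last, 45 <= 1480 OK)
Total bytes sent = payload + n_frags * header = 3005 + 3*20 = 3005 + 60 = 3065 B

3, 3065


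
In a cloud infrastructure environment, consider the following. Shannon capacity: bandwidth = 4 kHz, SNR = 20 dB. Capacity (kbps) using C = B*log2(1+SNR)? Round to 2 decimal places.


Given: B = 4 kHz, SNR = 20 dB
SNR linear = 10^(20/10) = 100
1 + SNR = 101
log2(101) = 6.6582114828
C = 4 * 1000 * 6.6582114828 = 26632.8459 bps
C = 26.632846 kbps -> 26.63 kbps (2 dp)

26.63


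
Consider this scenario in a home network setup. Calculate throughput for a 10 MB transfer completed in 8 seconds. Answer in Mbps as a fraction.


Given: file = 10 MB, time = 8 s
File in Mb = 10 * 8 = 80 Mb
Throughput = 80 / 8 Mbps
Throughput = 10 Mbps

10


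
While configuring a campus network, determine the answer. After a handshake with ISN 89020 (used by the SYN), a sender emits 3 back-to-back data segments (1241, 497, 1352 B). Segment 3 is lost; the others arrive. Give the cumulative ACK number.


SYN uses sequence number 89020; first data byte = ISN + 1 = 89021.
Segment 1: SEQ = 89021, len = 1241 B, covers [89021, 90261]
Segment 2: SEQ = 90262, len = 497 B, covers [90262, 90758]
Segment 3: SEQ = 90759, len = 1352 B, covers [90759, 92110] [LOST]
In-order data received: bytes [89021, 90758] (segments 1..2).
Segment 3 missing -> gap begins at byte 90759.
Cumulative ACK = next expected in-order byte = 89021 + 1241 + 497 = 90759

90759


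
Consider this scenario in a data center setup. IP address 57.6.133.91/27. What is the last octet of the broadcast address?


Given: IP = 57.6.133.91, prefix = /27
Host bits = 32 - 27 = 5
Network last octet = 91 AND mask = 64
Host part size = 2^5 - 1 = 31
Broadcast last octet = 64 OR 31 = 95

95


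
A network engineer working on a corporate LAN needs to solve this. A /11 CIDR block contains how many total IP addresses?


Given: CIDR prefix /11
Host bits = 32 - 11 = 21
Total addresses = 2^21 = 2097152

2097152


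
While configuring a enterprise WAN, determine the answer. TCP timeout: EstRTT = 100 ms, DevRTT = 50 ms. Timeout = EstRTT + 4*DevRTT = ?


Given: EstRTT = 100 ms, DevRTT = 50 ms
Timeout = EstRTT + 4 * DevRTT
4 * DevRTT = 4 * 50 = 200
Timeout = 100 + 200 = 300 ms

300


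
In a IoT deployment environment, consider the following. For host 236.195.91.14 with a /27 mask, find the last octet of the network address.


Given: IP = 236.195.91.14, prefix = /27
Subnet mask = 255.255.255.224
Last octet of IP: 14
Last octet of mask: 224
Network last octet = 14 AND 224 = 0

0


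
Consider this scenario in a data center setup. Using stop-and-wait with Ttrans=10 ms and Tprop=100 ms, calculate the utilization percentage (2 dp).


Given: Ttrans = 10 ms, Tprop = 100 ms
RTT = 2 * Tprop = 2 * 100 = 200 ms
U = Ttrans / (Ttrans + RTT)
U = 10 / (10 + 200)
U = 10 / 210 = 0.047619
U% = 4.76%

4.76


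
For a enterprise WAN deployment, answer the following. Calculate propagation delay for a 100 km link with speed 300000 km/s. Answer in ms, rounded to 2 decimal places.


Given: distance = 100 km, speed = 300000 km/s
Delay = distance / speed = 100 / 300000 seconds
Delay in ms = 100 * 1000 / 300000
Delay = 0.3333 ms
Rounded to 2 dp = 0.33 ms

0.33


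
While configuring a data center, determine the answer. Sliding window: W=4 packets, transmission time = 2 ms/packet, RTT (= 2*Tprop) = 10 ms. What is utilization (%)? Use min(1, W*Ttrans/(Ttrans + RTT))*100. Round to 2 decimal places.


Given: W = 4, Ttrans = 2 ms, RTT = 10 ms (= 2 * Tprop, Tprop = 5 ms)
Cycle time = Ttrans + RTT = 2 + 10 = 12 ms (first packet sent until its ACK returns)
W * Ttrans = 4 * 2 = 8 ms of sending per cycle
W * Ttrans / (Ttrans + RTT) = 8 / 12 = 0.666667
U = min(1, 0.666667) = 0.666667
U% = 66.67%

66.67


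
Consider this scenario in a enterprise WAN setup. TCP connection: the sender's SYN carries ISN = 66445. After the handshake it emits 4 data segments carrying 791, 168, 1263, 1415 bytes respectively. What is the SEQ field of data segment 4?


The SYN occupies sequence number ISN = 66445, so the first data byte is ISN + 1 = 66446.
SEQ of data segment i = (ISN + 1) + sum of payload sizes of segments 1..i-1.
Segment 1: SEQ = 66446, payload = 791 bytes
Segment 2: SEQ = 67237, payload = 168 bytes
Segment 3: SEQ = 67405, payload = 1263 bytes
Segment 4: SEQ = 68668, payload = 1415 bytes
SEQ of segment 4 = 66446 + 791 + 168 + 1263 = 68668

68668


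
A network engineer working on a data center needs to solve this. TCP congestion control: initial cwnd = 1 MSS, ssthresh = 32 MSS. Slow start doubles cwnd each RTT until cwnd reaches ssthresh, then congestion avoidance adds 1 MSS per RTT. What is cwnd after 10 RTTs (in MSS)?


RTT 0: cwnd = 1 MSS (initial)
RTT 1: cwnd = 2 MSS (slow start, doubled)
RTT 2: cwnd = 4 MSS (slow start, doubled)
RTT 3: cwnd = 8 MSS (slow start, doubled)
RTT 4: cwnd = 16 MSS (slow start, doubled)
RTT 5: cwnd = 32 MSS (slow start, doubled)
RTT 6: cwnd = 33 MSS (congestion avoidance, +1)
RTT 7: cwnd = 34 MSS (congestion avoidance, +1)
RTT 8: cwnd = 35 MSS (congestion avoidance, +1)
RTT 9: cwnd = 36 MSS (congestion avoidance, +1)
RTT 10: cwnd = 37 MSS (congestion avoidance, +1)

37


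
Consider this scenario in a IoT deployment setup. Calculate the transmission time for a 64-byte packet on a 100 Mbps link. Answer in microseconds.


Given: packet = 64 bytes, bandwidth = 100 Mbps
Packet in bits = 64 * 8 = 512 bits
Bandwidth = 100 * 10^6 = 100000000 bps
Time = 512 / 100000000 seconds
Time in us = 512 * 10^6 / 100000000 = 5.12

5.12


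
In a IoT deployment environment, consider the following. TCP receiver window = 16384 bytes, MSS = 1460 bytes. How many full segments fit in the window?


Given: RWND = 16384 bytes, MSS = 1460 bytes
Full segments = floor(RWND / MSS)
Full segments = floor(16384 / 1460)
Full segments = floor(11.2219) = 11

11


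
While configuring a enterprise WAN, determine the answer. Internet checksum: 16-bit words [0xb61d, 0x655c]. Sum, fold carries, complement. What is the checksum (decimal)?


Given words: [0xb61d, 0x655c]
Step 1: Sum all words
Raw sum = 46621 + 25948 = 72569
Step 2: Fold carry: (7033 + 1) = 7034
One's complement = ~7034 & 0xFFFF = 58501

58501


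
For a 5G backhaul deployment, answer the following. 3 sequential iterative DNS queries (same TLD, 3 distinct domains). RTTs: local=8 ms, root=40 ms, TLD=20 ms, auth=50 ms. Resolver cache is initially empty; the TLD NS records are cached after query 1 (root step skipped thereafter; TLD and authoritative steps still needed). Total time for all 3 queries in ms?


Lookup 1 (cold cache): local + root + TLD + auth = 8 + 40 + 20 + 50 = 118 ms
Lookups 2..3 (TLD NS cached -> skip root; new domain -> still ask TLD and auth): local + TLD + auth = 8 + 20 + 50 = 78 ms each
Remaining 2 lookups: 2 * 78 = 156 ms
Total = 118 + 156 = 274 ms

274


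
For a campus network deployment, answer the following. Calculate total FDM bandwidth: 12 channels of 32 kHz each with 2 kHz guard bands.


Given: 12 channels, 32 kHz each, guard = 2 kHz
Channel bandwidth = 12 * 32 = 384 kHz
Guard bands = 11 gaps * 2 kHz = 22 kHz
Total = 384 + 22 = 406 kHz

406


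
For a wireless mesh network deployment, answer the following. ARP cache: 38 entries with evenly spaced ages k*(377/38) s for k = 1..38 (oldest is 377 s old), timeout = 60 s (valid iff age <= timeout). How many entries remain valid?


Ages are k * 377/38 s for k = 1..38 (spacing = 9.9211 s).
Entry k is valid iff k * 377/38 <= 60 iff k <= 38 * 60 / 377 = 6.0477
n_valid = floor(6.0477) = 6
(n_stale = 38 - 6 = 32)

6


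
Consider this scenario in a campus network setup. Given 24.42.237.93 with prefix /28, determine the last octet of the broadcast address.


Given: IP = 24.42.237.93, prefix = /28
Host bits = 32 - 28 = 4
Network last octet = 93 AND mask = 80
Host part size = 2^4 - 1 = 15
Broadcast last octet = 80 OR 15 = 95

95


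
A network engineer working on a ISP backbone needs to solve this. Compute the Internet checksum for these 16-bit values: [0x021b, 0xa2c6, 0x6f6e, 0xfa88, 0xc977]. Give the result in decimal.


Given words: [0x021b, 0xa2c6, 0x6f6e, 0xfa88, 0xc977]
Step 1: Sum all words
Raw sum = 539 + 41670 + 28526 + 64136 + 51575 = 186446
Step 2: Fold carry: (55374 + 2) = 55376
One's complement = ~55376 & 0xFFFF = 10159

10159


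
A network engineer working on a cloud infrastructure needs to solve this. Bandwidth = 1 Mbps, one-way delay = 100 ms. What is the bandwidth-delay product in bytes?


Given: bandwidth = 1 Mbps, delay = 100 ms
BDP in bits = 1 * 10^6 * 100 / 1000
BDP in bits = 100000
BDP in bytes = 100000 / 8 = 12500

12500


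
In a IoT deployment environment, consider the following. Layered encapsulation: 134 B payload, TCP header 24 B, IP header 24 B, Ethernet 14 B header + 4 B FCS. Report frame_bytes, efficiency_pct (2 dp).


TCP segment = 134 + 24 = 158 B
IP packet = 158 + 24 = 182 B
Ethernet frame = 182 + 14 + 4 = 200 B
Efficiency = app / frame = 134 / 200 = 0.670000 = 67.0000% -> 67.00% (2 dp)

200, 67.00


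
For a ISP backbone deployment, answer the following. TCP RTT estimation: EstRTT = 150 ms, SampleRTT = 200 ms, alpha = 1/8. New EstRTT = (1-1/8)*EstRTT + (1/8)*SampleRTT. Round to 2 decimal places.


Given: EstRTT = 150 ms, SampleRTT = 200 ms, alpha = 1/8
New EstRTT = (1 - alpha) * EstRTT + alpha * SampleRTT
(7/8) * 150 = 131.25
(1/8) * 200 = 25
New EstRTT = 131.25 + 25 = 156.25 ms -> 156.25 ms (2 dp)

156.25


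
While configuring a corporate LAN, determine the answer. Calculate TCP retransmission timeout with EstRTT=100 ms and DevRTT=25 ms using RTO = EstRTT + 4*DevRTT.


Given: EstRTT = 100 ms, DevRTT = 25 ms
Timeout = EstRTT + 4 * DevRTT
4 * DevRTT = 4 * 25 = 100
Timeout = 100 + 100 = 200 ms

200


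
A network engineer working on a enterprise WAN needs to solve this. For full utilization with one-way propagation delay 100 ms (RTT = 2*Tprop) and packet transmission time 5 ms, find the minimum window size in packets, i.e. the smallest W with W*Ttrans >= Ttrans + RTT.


Given: Ttrans = 5 ms, RTT = 200 ms (= 2 * Tprop, Tprop = 100 ms)
Time until first ACK returns = Ttrans + RTT = 5 + 200 = 205 ms
Need W * Ttrans >= Ttrans + RTT  ->  W >= (Ttrans + RTT) / Ttrans
(Ttrans + RTT) / Ttrans = 205 / 5 = 41
W_min = ceil(41) = 41

41


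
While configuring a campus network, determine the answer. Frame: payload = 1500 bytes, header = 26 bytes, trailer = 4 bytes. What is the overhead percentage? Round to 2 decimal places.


Given: payload = 1500 B, header = 26 B, trailer = 4 B
Overhead bytes = header + trailer = 26 + 4 = 30
Total frame = payload + overhead = 1500 + 30 = 1530
Overhead % = 30 / 1530 * 100 = 1.9608% -> 1.96% (2 dp)

1.96


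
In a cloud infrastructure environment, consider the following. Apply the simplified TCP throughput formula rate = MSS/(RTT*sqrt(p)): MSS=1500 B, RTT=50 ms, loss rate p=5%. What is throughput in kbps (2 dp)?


Given: MSS = 1500 bytes, RTT = 50 ms, loss = 5%
RTT in seconds = 50 / 1000 = 0.05
Loss rate = 5% = 0.05
sqrt(loss) = sqrt(0.05) = 0.223606797750
Throughput (bytes/s) = 1500 / (0.05 * 0.223606797750) = 134164.0786
Throughput (kbps) = 134164.0786 * 8 / 1000 = 1073.312629 -> 1073.31 kbps (2 dp)

1073.31


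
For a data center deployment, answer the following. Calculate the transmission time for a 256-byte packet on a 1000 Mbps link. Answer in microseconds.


Given: packet = 256 bytes, bandwidth = 1000 Mbps
Packet in bits = 256 * 8 = 2048 bits
Bandwidth = 1000 * 10^6 = 1000000000 bps
Time = 2048 / 1000000000 seconds
Time in us = 2048 * 10^6 / 1000000000 = 2.048

2.048


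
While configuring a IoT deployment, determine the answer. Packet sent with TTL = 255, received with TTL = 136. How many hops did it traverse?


Given: initial TTL = 255, received TTL = 136
Hops = initial TTL - received TTL
Hops = 255 - 136 = 119

119


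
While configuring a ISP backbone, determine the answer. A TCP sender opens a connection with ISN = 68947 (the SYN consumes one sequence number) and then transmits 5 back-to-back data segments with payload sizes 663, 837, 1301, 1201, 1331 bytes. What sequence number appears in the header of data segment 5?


The SYN occupies sequence number ISN = 68947, so the first data byte is ISN + 1 = 68948.
SEQ of data segment i = (ISN + 1) + sum of payload sizes of segments 1..i-1.
Segment 1: SEQ = 68948, payload = 663 bytes
Segment 2: SEQ = 69611, payload = 837 bytes
Segment 3: SEQ = 70448, payload = 1301 bytes
Segment 4: SEQ = 71749, payload = 1201 bytes
Segment 5: SEQ = 72950, payload = 1331 bytes
SEQ of segment 5 = 68948 + 663 + 837 + 1301 + 1201 = 72950

72950


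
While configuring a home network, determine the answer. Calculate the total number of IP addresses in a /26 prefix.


Given: CIDR prefix /26
Host bits = 32 - 26 = 6
Total addresses = 2^6 = 64

64


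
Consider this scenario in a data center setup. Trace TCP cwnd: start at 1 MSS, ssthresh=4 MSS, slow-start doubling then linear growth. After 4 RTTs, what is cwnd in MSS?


RTT 0: cwnd = 1 MSS (initial)
RTT 1: cwnd = 2 MSS (slow start, doubled)
RTT 2: cwnd = 4 MSS (slow start, doubled)
RTT 3: cwnd = 5 MSS (congestion avoidance, +1)
RTT 4: cwnd = 6 MSS (congestion avoidance, +1)

6


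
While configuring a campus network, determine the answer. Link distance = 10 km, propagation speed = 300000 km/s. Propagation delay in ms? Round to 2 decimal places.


Given: distance = 10 km, speed = 300000 km/s
Delay = distance / speed = 10 / 300000 seconds
Delay in ms = 10 * 1000 / 300000
Delay = 0.0333 ms
Rounded to 2 dp = 0.03 ms

0.03


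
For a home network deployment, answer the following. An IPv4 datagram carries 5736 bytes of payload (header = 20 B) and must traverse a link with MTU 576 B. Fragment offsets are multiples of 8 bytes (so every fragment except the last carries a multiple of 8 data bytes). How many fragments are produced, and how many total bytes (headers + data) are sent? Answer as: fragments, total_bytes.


Max data per non-final fragment = floor((MTU - header)/8)*8 = floor((576 - 20)/8)*8 = floor(556/8)*8 = 552 B
Final fragment needs no 8-byte alignment: it can carry up to MTU - header = 556 B
Non-final fragments needed = ceil((payload - 556) / 552) = ceil(5180/552) = ceil(9.3841) = 10
Number of fragments = 10 + 1 = 11
Fragment sizes (data): 10 * 552 B + 216 B (last, 216 <= 556 OK)
Total bytes sent = payload + n_frags * header = 5736 + 11*20 = 5736 + 220 = 5956 B

11, 5956


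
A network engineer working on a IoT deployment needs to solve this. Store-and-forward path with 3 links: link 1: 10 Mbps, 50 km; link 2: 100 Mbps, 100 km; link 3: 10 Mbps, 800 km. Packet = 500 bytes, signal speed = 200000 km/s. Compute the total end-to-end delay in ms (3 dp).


Packet = 500 bytes = 4000 bits. Store-and-forward: sum (t_trans + t_prop) per link.
Link 1: t_trans = 4000/(10*10^6) s = 0.4000 ms; t_prop = 50/200000 s = 0.2500 ms; subtotal = 0.6500 ms
Link 2: t_trans = 4000/(100*10^6) s = 0.0400 ms; t_prop = 100/200000 s = 0.5000 ms; subtotal = 0.5400 ms
Link 3: t_trans = 4000/(10*10^6) s = 0.4000 ms; t_prop = 800/200000 s = 4.0000 ms; subtotal = 4.4000 ms
End-to-end = 0.6500 + 0.5400 + 4.4000 = 5.5900 ms -> 5.590 ms (3 dp)

5.590


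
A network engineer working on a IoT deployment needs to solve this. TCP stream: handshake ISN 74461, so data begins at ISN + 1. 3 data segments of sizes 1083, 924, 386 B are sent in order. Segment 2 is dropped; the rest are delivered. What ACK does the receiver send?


SYN uses sequence number 74461; first data byte = ISN + 1 = 74462.
Segment 1: SEQ = 74462, len = 1083 B, covers [74462, 75544]
Segment 2: SEQ = 75545, len = 924 B, covers [75545, 76468] [LOST]
Segment 3: SEQ = 76469, len = 386 B, covers [76469, 76854]
In-order data received: bytes [74462, 75544] (segments 1..1).
Segment 2 missing -> gap begins at byte 75545; later segments buffered out of order.
Cumulative ACK = next expected in-order byte = 74462 + 1083 = 75545

75545


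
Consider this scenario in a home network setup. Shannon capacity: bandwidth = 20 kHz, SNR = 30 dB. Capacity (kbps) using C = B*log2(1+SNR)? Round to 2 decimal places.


Given: B = 20 kHz, SNR = 30 dB
SNR linear = 10^(30/10) = 1000
1 + SNR = 1001
log2(1001) = 9.9672262588
C = 20 * 1000 * 9.9672262588 = 199344.5252 bps
C = 199.344525 kbps -> 199.34 kbps (2 dp)

199.34


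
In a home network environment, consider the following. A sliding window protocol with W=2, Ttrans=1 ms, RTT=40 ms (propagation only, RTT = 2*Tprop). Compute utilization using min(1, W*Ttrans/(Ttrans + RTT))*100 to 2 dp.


Given: W = 2, Ttrans = 1 ms, RTT = 40 ms (= 2 * Tprop, Tprop = 20 ms)
Cycle time = Ttrans + RTT = 1 + 40 = 41 ms (first packet sent until its ACK returns)
W * Ttrans = 2 * 1 = 2 ms of sending per cycle
W * Ttrans / (Ttrans + RTT) = 2 / 41 = 0.048780
U = min(1, 0.048780) = 0.048780
U% = 4.88%

4.88


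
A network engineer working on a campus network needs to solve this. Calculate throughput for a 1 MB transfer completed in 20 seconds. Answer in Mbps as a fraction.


Given: file = 1 MB, time = 20 s
File in Mb = 1 * 8 = 8 Mb
Throughput = 8 / 20 Mbps
Throughput = 2/5 Mbps

2/5


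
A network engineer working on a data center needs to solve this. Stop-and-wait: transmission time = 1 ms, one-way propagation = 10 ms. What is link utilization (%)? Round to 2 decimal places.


Given: Ttrans = 1 ms, Tprop = 10 ms
RTT = 2 * Tprop = 2 * 10 = 20 ms
U = Ttrans / (Ttrans + RTT)
U = 1 / (1 + 20)
U = 1 / 21 = 0.047619
U% = 4.76%

4.76


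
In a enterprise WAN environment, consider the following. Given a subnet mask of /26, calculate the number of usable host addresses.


Given: subnet mask /26
Host bits = 32 - 26 = 6
Total addresses = 2^6 = 64
Usable hosts = 64 - 2 (network + broadcast) = 62

62


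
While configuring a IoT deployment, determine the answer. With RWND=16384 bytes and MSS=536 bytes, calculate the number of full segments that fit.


Given: RWND = 16384 bytes, MSS = 536 bytes
Full segments = floor(RWND / MSS)
Full segments = floor(16384 / 536)
Full segments = floor(30.5672) = 30

30


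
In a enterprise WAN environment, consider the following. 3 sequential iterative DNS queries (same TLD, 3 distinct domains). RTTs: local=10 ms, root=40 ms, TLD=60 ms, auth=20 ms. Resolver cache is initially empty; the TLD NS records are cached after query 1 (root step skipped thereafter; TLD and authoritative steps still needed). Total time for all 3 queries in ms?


Lookup 1 (cold cache): local + root + TLD + auth = 10 + 40 + 60 + 20 = 130 ms
Lookups 2..3 (TLD NS cached -> skip root; new domain -> still ask TLD and auth): local + TLD + auth = 10 + 60 + 20 = 90 ms each
Remaining 2 lookups: 2 * 90 = 180 ms
Total = 130 + 180 = 310 ms

310


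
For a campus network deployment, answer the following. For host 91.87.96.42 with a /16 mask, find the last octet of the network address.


Given: IP = 91.87.96.42, prefix = /16
Subnet mask = 255.255.0.0
Last octet of IP: 42
Last octet of mask: 0
Network last octet = 42 AND 0 = 0

0


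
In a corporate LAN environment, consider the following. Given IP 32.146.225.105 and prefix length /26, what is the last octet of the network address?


Given: IP = 32.146.225.105, prefix = /26
Subnet mask = 255.255.255.192
Last octet of IP: 105
Last octet of mask: 192
Network last octet = 105 AND 192 = 64

64


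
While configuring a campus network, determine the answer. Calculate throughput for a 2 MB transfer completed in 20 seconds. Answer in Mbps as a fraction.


Given: file = 2 MB, time = 20 s
File in Mb = 2 * 8 = 16 Mb
Throughput = 16 / 20 Mbps
Throughput = 4/5 Mbps

4/5


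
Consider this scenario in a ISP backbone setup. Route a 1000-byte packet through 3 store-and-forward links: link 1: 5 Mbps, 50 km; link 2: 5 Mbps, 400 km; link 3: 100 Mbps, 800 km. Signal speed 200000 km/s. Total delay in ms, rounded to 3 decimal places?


Packet = 1000 bytes = 8000 bits. Store-and-forward: sum (t_trans + t_prop) per link.
Link 1: t_trans = 8000/(5*10^6) s = 1.6000 ms; t_prop = 50/200000 s = 0.2500 ms; subtotal = 1.8500 ms
Link 2: t_trans = 8000/(5*10^6) s = 1.6000 ms; t_prop = 400/200000 s = 2.0000 ms; subtotal = 3.6000 ms
Link 3: t_trans = 8000/(100*10^6) s = 0.0800 ms; t_prop = 800/200000 s = 4.0000 ms; subtotal = 4.0800 ms
End-to-end = 1.8500 + 3.6000 + 4.0800 = 9.5300 ms -> 9.530 ms (3 dp)

9.530


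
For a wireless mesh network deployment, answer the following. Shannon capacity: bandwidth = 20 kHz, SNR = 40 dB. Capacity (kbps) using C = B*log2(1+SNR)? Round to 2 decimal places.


Given: B = 20 kHz, SNR = 40 dB
SNR linear = 10^(40/10) = 10000
1 + SNR = 10001
log2(10001) = 13.2878566418
C = 20 * 1000 * 13.2878566418 = 265757.1328 bps
C = 265.757133 kbps -> 265.76 kbps (2 dp)

265.76


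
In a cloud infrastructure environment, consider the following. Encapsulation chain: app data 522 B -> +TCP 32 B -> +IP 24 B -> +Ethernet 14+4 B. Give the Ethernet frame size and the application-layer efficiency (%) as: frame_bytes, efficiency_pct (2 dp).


TCP segment = 522 + 32 = 554 B
IP packet = 554 + 24 = 578 B
Ethernet frame = 578 + 14 + 4 = 596 B
Efficiency = app / frame = 522 / 596 = 0.875839 = 87.5839% -> 87.58% (2 dp)

596, 87.58


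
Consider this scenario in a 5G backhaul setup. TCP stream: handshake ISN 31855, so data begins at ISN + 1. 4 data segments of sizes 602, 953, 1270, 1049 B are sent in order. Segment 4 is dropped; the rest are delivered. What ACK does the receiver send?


SYN uses sequence number 31855; first data byte = ISN + 1 = 31856.
Segment 1: SEQ = 31856, len = 602 B, covers [31856, 32457]
Segment 2: SEQ = 32458, len = 953 B, covers [32458, 33410]
Segment 3: SEQ = 33411, len = 1270 B, covers [33411, 34680]
Segment 4: SEQ = 34681, len = 1049 B, covers [34681, 35729] [LOST]
In-order data received: bytes [31856, 34680] (segments 1..3).
Segment 4 missing -> gap begins at byte 34681.
Cumulative ACK = next expected in-order byte = 31856 + 602 + 953 + 1270 = 34681

34681


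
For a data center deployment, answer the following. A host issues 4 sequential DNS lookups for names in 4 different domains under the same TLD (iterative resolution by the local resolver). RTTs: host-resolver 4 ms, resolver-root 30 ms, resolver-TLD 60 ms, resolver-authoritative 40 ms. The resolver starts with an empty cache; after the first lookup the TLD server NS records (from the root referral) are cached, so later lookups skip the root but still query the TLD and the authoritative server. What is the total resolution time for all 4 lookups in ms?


Lookup 1 (cold cache): local + root + TLD + auth = 4 + 30 + 60 + 40 = 134 ms
Lookups 2..4 (TLD NS cached -> skip root; new domain -> still ask TLD and auth): local + TLD + auth = 4 + 60 + 40 = 104 ms each
Remaining 3 lookups: 3 * 104 = 312 ms
Total = 134 + 312 = 446 ms

446


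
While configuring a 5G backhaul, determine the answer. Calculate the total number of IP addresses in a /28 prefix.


Given: CIDR prefix /28
Host bits = 32 - 28 = 4
Total addresses = 2^4 = 16

16


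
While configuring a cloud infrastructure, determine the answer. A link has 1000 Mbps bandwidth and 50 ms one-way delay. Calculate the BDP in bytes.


Given: bandwidth = 1000 Mbps, delay = 50 ms
BDP in bits = 1000 * 10^6 * 50 / 1000
BDP in bits = 50000000
BDP in bytes = 50000000 / 8 = 6250000

6250000


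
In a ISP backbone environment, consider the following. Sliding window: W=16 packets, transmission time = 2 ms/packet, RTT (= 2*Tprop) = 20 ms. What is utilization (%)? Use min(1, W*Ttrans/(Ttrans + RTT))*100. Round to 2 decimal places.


Given: W = 16, Ttrans = 2 ms, RTT = 20 ms (= 2 * Tprop, Tprop = 10 ms)
Cycle time = Ttrans + RTT = 2 + 20 = 22 ms (first packet sent until its ACK returns)
W * Ttrans = 16 * 2 = 32 ms of sending per cycle
W * Ttrans / (Ttrans + RTT) = 32 / 22 = 1.454545
U = min(1, 1.454545) = 1.000000
U% = 100.00%

100.00


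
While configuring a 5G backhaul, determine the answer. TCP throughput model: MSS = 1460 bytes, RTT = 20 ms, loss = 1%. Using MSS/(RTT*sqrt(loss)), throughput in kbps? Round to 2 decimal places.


Given: MSS = 1460 bytes, RTT = 20 ms, loss = 1%
RTT in seconds = 20 / 1000 = 0.02
Loss rate = 1% = 0.01
sqrt(loss) = sqrt(0.01) = 0.1
Throughput (bytes/s) = 1460 / (0.02 * 0.1) = 730000.0000
Throughput (kbps) = 730000.0000 * 8 / 1000 = 5840.000000 -> 5840.00 kbps (2 dp)

5840.00


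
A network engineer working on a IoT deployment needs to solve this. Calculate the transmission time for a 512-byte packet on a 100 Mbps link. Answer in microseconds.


Given: packet = 512 bytes, bandwidth = 100 Mbps
Packet in bits = 512 * 8 = 4096 bits
Bandwidth = 100 * 10^6 = 100000000 bps
Time = 4096 / 100000000 seconds
Time in us = 4096 * 10^6 / 100000000 = 40.96

40.96


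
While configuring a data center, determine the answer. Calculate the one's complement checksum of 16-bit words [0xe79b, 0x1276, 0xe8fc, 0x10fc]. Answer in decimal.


Given words: [0xe79b, 0x1276, 0xe8fc, 0x10fc]
Step 1: Sum all words
Raw sum = 59291 + 4726 + 59644 + 4348 = 128009
Step 2: Fold carry: (62473 + 1) = 62474
One's complement = ~62474 & 0xFFFF = 3061

3061


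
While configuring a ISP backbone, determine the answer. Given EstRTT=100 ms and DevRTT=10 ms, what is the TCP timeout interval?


Given: EstRTT = 100 ms, DevRTT = 10 ms
Timeout = EstRTT + 4 * DevRTT
4 * DevRTT = 4 * 10 = 40
Timeout = 100 + 40 = 140 ms

140


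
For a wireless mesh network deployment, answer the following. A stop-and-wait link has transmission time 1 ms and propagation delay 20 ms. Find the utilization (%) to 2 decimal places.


Given: Ttrans = 1 ms, Tprop = 20 ms
RTT = 2 * Tprop = 2 * 20 = 40 ms
U = Ttrans / (Ttrans + RTT)
U = 1 / (1 + 40)
U = 1 / 41 = 0.02439
U% = 2.44%

2.44


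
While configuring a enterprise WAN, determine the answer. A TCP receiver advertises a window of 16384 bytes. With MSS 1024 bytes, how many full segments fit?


Given: RWND = 16384 bytes, MSS = 1024 bytes
Full segments = floor(RWND / MSS)
Full segments = floor(16384 / 1024)
Full segments = floor(16.0) = 16

16


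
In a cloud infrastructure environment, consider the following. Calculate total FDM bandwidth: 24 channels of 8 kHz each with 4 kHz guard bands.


Given: 24 channels, 8 kHz each, guard = 4 kHz
Channel bandwidth = 24 * 8 = 192 kHz
Guard bands = 23 gaps * 4 kHz = 92 kHz
Total = 192 + 92 = 284 kHz

284


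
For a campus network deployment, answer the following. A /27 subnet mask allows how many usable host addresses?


Given: subnet mask /27
Host bits = 32 - 27 = 5
Total addresses = 2^5 = 32
Usable hosts = 32 - 2 (network + broadcast) = 30

30


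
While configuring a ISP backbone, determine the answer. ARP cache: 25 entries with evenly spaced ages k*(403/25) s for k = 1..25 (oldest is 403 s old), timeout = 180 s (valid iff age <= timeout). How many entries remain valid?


Ages are k * 403/25 s for k = 1..25 (spacing = 16.1200 s).
Entry k is valid iff k * 403/25 <= 180 iff k <= 25 * 180 / 403 = 11.1663
n_valid = floor(11.1663) = 11
(n_stale = 25 - 11 = 14)

11


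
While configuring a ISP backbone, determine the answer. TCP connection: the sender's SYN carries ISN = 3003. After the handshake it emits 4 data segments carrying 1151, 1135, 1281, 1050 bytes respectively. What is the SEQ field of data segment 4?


The SYN occupies sequence number ISN = 3003, so the first data byte is ISN + 1 = 3004.
SEQ of data segment i = (ISN + 1) + sum of payload sizes of segments 1..i-1.
Segment 1: SEQ = 3004, payload = 1151 bytes
Segment 2: SEQ = 4155, payload = 1135 bytes
Segment 3: SEQ = 5290, payload = 1281 bytes
Segment 4: SEQ = 6571, payload = 1050 bytes
SEQ of segment 4 = 3004 + 1151 + 1135 + 1281 = 6571

6571


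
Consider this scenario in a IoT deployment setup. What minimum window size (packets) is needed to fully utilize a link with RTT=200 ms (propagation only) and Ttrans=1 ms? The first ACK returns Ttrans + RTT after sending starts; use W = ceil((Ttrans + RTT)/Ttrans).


Given: Ttrans = 1 ms, RTT = 200 ms (= 2 * Tprop, Tprop = 100 ms)
Time until first ACK returns = Ttrans + RTT = 1 + 200 = 201 ms
Need W * Ttrans >= Ttrans + RTT  ->  W >= (Ttrans + RTT) / Ttrans
(Ttrans + RTT) / Ttrans = 201 / 1 = 201
W_min = ceil(201) = 201

201


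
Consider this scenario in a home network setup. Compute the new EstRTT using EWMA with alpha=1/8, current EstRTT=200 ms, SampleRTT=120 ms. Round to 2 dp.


Given: EstRTT = 200 ms, SampleRTT = 120 ms, alpha = 1/8
New EstRTT = (1 - alpha) * EstRTT + alpha * SampleRTT
(7/8) * 200 = 175
(1/8) * 120 = 15
New EstRTT = 175 + 15 = 190 ms -> 190.00 ms (2 dp)

190.00


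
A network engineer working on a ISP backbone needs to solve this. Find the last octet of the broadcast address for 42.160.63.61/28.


Given: IP = 42.160.63.61, prefix = /28
Host bits = 32 - 28 = 4
Network last octet = 61 AND mask = 48
Host part size = 2^4 - 1 = 15
Broadcast last octet = 48 OR 15 = 63

63


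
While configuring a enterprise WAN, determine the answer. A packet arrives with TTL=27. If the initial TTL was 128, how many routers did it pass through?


Given: initial TTL = 128, received TTL = 27
Hops = initial TTL - received TTL
Hops = 128 - 27 = 101

101


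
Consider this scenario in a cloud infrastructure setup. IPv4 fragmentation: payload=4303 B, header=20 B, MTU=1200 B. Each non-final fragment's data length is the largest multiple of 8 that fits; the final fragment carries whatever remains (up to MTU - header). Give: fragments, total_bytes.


Max data per non-final fragment = floor((MTU - header)/8)*8 = floor((1200 - 20)/8)*8 = floor(1180/8)*8 = 1176 B
Final fragment needs no 8-byte alignment: it can carry up to MTU - header = 1180 B
Non-final fragments needed = ceil((payload - 1180) / 1176) = ceil(3123/1176) = ceil(2.6556) = 3
Number of fragments = 3 + 1 = 4
Fragment sizes (data): 3 * 1176 B + 775 B (last, 775 <= 1180 OK)
Total bytes sent = payload + n_frags * header = 4303 + 4*20 = 4303 + 80 = 4383 B

4, 4383


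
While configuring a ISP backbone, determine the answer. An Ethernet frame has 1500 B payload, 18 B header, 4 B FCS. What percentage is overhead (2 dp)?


Given: payload = 1500 B, header = 18 B, trailer = 4 B
Overhead bytes = header + trailer = 18 + 4 = 22
Total frame = payload + overhead = 1500 + 22 = 1522
Overhead % = 22 / 1522 * 100 = 1.4455% -> 1.45% (2 dp)

1.45
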